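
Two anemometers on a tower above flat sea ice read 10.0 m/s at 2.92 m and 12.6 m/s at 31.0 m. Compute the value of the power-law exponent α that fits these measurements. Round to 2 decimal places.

Power law: V₂/V₁ = (z₂/z₁)^α ⇒ α = ln(V₂/V₁) / ln(z₂/z₁)
α = ln(12.6/10.0) / ln(31.0/2.92) = ln(1.2600) / ln(10.6164)
  = 0.23111 / 2.36240 = 0.09783

α ≈ 0.10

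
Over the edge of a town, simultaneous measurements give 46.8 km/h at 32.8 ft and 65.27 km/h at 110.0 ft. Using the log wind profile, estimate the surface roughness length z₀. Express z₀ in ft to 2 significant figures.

z₀ ≈ 1.5 ft

Log law: V(z) ∝ ln(z/z₀). With r = V₁/V₂ = 46.8/65.27 = 0.71702,
r · ln(z₂/z₀) = ln(z₁/z₀) ⇒ ln z₀ = (ln z₁ − r·ln z₂)/(1 − r)
ln z₀ = (3.49043 − 0.71702×4.70048) / 0.28298 = 0.4244
z₀ = exp(0.4244) = 1.529 ft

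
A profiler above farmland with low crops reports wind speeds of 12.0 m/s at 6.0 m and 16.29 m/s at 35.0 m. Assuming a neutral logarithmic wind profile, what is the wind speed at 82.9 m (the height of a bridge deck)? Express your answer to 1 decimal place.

18.4 m/s

Log law: V ∝ ln(z/z₀). From the pair, with r = V₁/V₂ = 0.73665,
ln z₀ = (ln z₁ − r·ln z₂)/(1 − r) = (1.7918 − 0.73665×3.5553)/0.26335 = -3.1414 → z₀ = 0.04322 m
V₃ = V₁ · ln(z₃/z₀)/ln(z₁/z₀) = 12.0 × 7.5590/4.9331 = 18.3875 m/s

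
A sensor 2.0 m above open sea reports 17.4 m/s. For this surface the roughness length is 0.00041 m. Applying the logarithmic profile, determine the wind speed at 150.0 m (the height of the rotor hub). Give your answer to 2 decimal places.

Log law: V(z) ∝ ln(z/z₀), so V₂/V₁ = ln(z₂/z₀) / ln(z₁/z₀).
ln(150.0/0.00041) = 12.8100, ln(2.0/0.00041) = 8.4925
V₂ = 17.4 × 12.8100/8.4925 = 17.4 × 1.5084 = 26.2460 m/s

26.25 m/s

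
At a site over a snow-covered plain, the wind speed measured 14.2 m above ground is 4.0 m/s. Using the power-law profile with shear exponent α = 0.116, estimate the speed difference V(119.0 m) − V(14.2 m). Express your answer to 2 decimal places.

Power law: V₂ = V₁ · (z₂/z₁)^α = 4.0 × (8.3803)^0.116 = 5.1187 m/s
ΔV = 5.1187 − 4.0 = 1.1187 m/s

1.12 m/s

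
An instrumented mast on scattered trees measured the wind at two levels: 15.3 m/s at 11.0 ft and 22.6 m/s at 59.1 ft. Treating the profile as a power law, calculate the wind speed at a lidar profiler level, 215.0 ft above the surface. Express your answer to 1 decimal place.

First find α: α = ln(V₂/V₁)/ln(z₂/z₁) = ln(22.6/15.3)/ln(59.1/11.0) = 0.39010/1.68134 = 0.2320
Extrapolate from 59.1 ft to 215.0 ft: V₃ = 22.6 × (215.0/59.1)^0.2320 = 22.6 × 1.3494 = 30.4954 m/s

30.5 m/s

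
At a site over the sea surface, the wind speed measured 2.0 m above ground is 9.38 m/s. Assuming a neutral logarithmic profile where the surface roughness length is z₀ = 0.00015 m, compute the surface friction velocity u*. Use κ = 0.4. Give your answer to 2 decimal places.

u* ≈ 0.40 m/s

Log law: V(z) = (u*/κ) · ln(z/z₀) ⇒ u* = κ · V / ln(z/z₀)
u* = 0.4 × 9.38 / ln(2.0/0.00015) = 0.4 × 9.38 / 9.4980
   = 3.7520 / 9.4980 = 0.3950 m/s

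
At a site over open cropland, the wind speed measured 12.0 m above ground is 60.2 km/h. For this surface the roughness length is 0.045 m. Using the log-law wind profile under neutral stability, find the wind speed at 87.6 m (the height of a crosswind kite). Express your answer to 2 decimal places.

81.62 km/h

Log law: V(z) ∝ ln(z/z₀), so V₂/V₁ = ln(z₂/z₀) / ln(z₁/z₀).
ln(87.6/0.045) = 7.5739, ln(12.0/0.045) = 5.5860
V₂ = 60.2 × 7.5739/5.5860 = 60.2 × 1.3559 = 81.6232 km/h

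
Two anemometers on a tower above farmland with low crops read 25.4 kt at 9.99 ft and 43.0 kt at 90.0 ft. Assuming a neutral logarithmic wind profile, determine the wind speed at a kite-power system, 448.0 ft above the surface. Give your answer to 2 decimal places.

55.85 kt

Log law: V ∝ ln(z/z₀). From the pair, with r = V₁/V₂ = 0.59070,
ln z₀ = (ln z₁ − r·ln z₂)/(1 − r) = (2.3016 − 0.59070×4.4998)/0.40930 = -0.8709 → z₀ = 0.4186 ft
V₃ = V₁ · ln(z₃/z₀)/ln(z₁/z₀) = 25.4 × 6.9756/3.1724 = 55.8502 kt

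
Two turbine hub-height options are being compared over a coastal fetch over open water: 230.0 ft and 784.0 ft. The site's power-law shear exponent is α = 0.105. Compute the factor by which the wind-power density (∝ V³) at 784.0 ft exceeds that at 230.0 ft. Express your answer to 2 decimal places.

Speed ratio: V_B/V_A = (z_B/z_A)^α = (784.0/230.0)^0.105 = (3.4087)^0.105 = 1.13742
Power-density ratio: P_B/P_A = (V_B/V_A)³ = (1.13742)³ = 1.47152

1.47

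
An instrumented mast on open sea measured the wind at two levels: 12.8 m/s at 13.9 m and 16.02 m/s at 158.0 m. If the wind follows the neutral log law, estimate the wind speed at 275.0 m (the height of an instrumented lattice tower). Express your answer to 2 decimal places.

16.75 m/s

Log law: V ∝ ln(z/z₀). From the pair, with r = V₁/V₂ = 0.79900,
ln z₀ = (ln z₁ − r·ln z₂)/(1 − r) = (2.6319 − 0.79900×5.0626)/0.20100 = -7.0305 → z₀ = 0.0008844 m
V₃ = V₁ · ln(z₃/z₀)/ln(z₁/z₀) = 12.8 × 12.6473/9.6624 = 16.7541 m/s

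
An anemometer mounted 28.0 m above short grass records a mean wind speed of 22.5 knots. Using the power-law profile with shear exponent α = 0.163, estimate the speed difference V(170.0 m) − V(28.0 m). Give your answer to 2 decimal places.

Power law: V₂ = V₁ · (z₂/z₁)^α = 22.5 × (6.0714)^0.163 = 30.1897 knots
ΔV = 30.1897 − 22.5 = 7.6897 knots

7.69 knots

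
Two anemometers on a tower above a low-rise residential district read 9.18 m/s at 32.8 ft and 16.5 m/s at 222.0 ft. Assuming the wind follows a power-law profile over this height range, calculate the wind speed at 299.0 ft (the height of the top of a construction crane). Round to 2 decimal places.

18.08 m/s

First find α: α = ln(V₂/V₁)/ln(z₂/z₁) = ln(16.5/9.18)/ln(222.0/32.8) = 0.58633/1.91225 = 0.3066
Extrapolate from 222.0 ft to 299.0 ft: V₃ = 16.5 × (299.0/222.0)^0.3066 = 16.5 × 1.0956 = 18.0774 m/s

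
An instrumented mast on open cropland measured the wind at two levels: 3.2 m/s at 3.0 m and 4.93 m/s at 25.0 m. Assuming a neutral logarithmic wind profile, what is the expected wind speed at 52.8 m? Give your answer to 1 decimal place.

Log law: V ∝ ln(z/z₀). From the pair, with r = V₁/V₂ = 0.64909,
ln z₀ = (ln z₁ − r·ln z₂)/(1 − r) = (1.0986 − 0.64909×3.2189)/0.35091 = -2.8233 → z₀ = 0.05941 m
V₃ = V₁ · ln(z₃/z₀)/ln(z₁/z₀) = 3.2 × 6.7898/3.9219 = 5.5400 m/s

5.5 m/s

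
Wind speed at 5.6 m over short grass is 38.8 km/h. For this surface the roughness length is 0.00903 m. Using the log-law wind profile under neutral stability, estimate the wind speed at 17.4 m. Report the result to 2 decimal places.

45.64 km/h

Log law: V(z) ∝ ln(z/z₀), so V₂/V₁ = ln(z₂/z₀) / ln(z₁/z₀).
ln(17.4/0.00903) = 7.5637, ln(5.6/0.00903) = 6.4300
V₂ = 38.8 × 7.5637/6.4300 = 38.8 × 1.1763 = 45.6410 km/h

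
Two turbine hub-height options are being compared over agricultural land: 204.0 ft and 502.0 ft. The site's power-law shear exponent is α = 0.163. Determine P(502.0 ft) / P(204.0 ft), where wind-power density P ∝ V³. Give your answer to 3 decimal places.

1.553

Speed ratio: V_B/V_A = (z_B/z_A)^α = (502.0/204.0)^0.163 = (2.4608)^0.163 = 1.15810
Power-density ratio: P_B/P_A = (V_B/V_A)³ = (1.15810)³ = 1.55323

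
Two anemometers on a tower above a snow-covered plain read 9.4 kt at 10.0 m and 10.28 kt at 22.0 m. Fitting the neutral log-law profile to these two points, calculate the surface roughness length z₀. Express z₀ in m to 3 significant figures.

z₀ ≈ 0.00220 m

Log law: V(z) ∝ ln(z/z₀). With r = V₁/V₂ = 9.4/10.28 = 0.91440,
r · ln(z₂/z₀) = ln(z₁/z₀) ⇒ ln z₀ = (ln z₁ − r·ln z₂)/(1 − r)
ln z₀ = (2.30259 − 0.91440×3.09104) / 0.08560 = -6.1196
z₀ = exp(-6.1196) = 0.002199 m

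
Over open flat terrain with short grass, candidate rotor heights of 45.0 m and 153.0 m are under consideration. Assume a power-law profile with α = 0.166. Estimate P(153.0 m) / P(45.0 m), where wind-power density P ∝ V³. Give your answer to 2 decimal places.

Speed ratio: V_B/V_A = (z_B/z_A)^α = (153.0/45.0)^0.166 = (3.4000)^0.166 = 1.22525
Power-density ratio: P_B/P_A = (V_B/V_A)³ = (1.22525)³ = 1.83940

1.84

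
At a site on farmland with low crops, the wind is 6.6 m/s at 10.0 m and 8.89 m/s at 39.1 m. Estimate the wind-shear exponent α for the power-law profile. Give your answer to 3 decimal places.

α ≈ 0.218

Power law: V₂/V₁ = (z₂/z₁)^α ⇒ α = ln(V₂/V₁) / ln(z₂/z₁)
α = ln(8.89/6.6) / ln(39.1/10.0) = ln(1.3470) / ln(3.9100)
  = 0.29786 / 1.36354 = 0.21844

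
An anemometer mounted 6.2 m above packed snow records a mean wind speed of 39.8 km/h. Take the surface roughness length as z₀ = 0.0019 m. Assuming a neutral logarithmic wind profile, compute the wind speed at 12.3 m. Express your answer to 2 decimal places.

Log law: V(z) ∝ ln(z/z₀), so V₂/V₁ = ln(z₂/z₀) / ln(z₁/z₀).
ln(12.3/0.0019) = 8.7755, ln(6.2/0.0019) = 8.0905
V₂ = 39.8 × 8.7755/8.0905 = 39.8 × 1.0847 = 43.1700 km/h

43.17 km/h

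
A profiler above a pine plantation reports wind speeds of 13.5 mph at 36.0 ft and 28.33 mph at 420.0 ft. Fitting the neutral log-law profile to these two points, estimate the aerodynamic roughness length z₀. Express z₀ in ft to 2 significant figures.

Log law: V(z) ∝ ln(z/z₀). With r = V₁/V₂ = 13.5/28.33 = 0.47653,
r · ln(z₂/z₀) = ln(z₁/z₀) ⇒ ln z₀ = (ln z₁ − r·ln z₂)/(1 − r)
ln z₀ = (3.58352 − 0.47653×6.04025) / 0.52347 = 1.3471
z₀ = exp(1.3471) = 3.846 ft

z₀ ≈ 3.8 ft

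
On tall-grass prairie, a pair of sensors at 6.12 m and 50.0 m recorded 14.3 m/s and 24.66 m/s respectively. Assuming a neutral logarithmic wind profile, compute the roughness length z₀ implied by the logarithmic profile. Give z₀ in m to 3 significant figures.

Log law: V(z) ∝ ln(z/z₀). With r = V₁/V₂ = 14.3/24.66 = 0.57989,
r · ln(z₂/z₀) = ln(z₁/z₀) ⇒ ln z₀ = (ln z₁ − r·ln z₂)/(1 − r)
ln z₀ = (1.81156 − 0.57989×3.91202) / 0.42011 = -1.0877
z₀ = exp(-1.0877) = 0.3370 m

z₀ ≈ 0.337 m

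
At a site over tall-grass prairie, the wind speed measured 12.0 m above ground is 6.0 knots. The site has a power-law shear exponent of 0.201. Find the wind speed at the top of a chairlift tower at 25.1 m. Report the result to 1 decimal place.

Power-law profile: V₂ = V₁ · (z₂/z₁)^α
V₂ = 6.0 × (25.1/12.0)^0.201 = 6.0 × (2.0917)^0.201
    = 6.0 × 1.1599 = 6.9594 knots

7.0 knots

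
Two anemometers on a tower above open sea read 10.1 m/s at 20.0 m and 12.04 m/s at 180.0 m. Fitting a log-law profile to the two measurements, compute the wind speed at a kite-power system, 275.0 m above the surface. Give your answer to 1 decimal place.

12.4 m/s

Log law: V ∝ ln(z/z₀). From the pair, with r = V₁/V₂ = 0.83887,
ln z₀ = (ln z₁ − r·ln z₂)/(1 − r) = (2.9957 − 0.83887×5.1930)/0.16113 = -8.4434 → z₀ = 0.0002153 m
V₃ = V₁ · ln(z₃/z₀)/ln(z₁/z₀) = 10.1 × 14.0602/11.4392 = 12.4142 m/s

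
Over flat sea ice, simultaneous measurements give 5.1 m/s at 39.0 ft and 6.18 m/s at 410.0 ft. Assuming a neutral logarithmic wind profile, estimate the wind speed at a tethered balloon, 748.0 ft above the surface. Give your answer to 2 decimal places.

6.46 m/s

Log law: V ∝ ln(z/z₀). From the pair, with r = V₁/V₂ = 0.82524,
ln z₀ = (ln z₁ − r·ln z₂)/(1 − r) = (3.6636 − 0.82524×6.0162)/0.17476 = -7.4459 → z₀ = 0.0005838 ft
V₃ = V₁ · ln(z₃/z₀)/ln(z₁/z₀) = 5.1 × 14.0633/11.1095 = 6.4560 m/s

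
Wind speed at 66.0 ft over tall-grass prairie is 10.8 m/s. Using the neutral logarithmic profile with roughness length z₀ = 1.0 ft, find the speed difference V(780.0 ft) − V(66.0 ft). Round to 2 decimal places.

6.37 m/s

Log law: V₂ = V₁ · ln(z₂/z₀)/ln(z₁/z₀) = 10.8 × 6.6593/4.1897 = 17.1662 m/s
ΔV = 17.1662 − 10.8 = 6.3662 m/s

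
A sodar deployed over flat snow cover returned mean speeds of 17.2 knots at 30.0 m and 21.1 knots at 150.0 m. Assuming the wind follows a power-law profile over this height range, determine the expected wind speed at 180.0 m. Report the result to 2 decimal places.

21.59 knots

First find α: α = ln(V₂/V₁)/ln(z₂/z₁) = ln(21.1/17.2)/ln(150.0/30.0) = 0.20436/1.60944 = 0.1270
Extrapolate from 150.0 m to 180.0 m: V₃ = 21.1 × (180.0/150.0)^0.1270 = 21.1 × 1.0234 = 21.5942 knots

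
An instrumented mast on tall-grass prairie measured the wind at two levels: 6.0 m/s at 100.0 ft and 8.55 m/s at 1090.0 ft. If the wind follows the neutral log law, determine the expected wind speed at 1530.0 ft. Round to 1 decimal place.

8.9 m/s

Log law: V ∝ ln(z/z₀). From the pair, with r = V₁/V₂ = 0.70175,
ln z₀ = (ln z₁ − r·ln z₂)/(1 − r) = (4.6052 − 0.70175×6.9939)/0.29825 = -1.0154 → z₀ = 0.3622 ft
V₃ = V₁ · ln(z₃/z₀)/ln(z₁/z₀) = 6.0 × 8.3485/5.6206 = 8.9120 m/s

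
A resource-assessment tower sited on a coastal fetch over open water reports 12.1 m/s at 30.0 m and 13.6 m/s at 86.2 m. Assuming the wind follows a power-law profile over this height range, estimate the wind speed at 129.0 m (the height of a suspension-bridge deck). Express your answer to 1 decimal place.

First find α: α = ln(V₂/V₁)/ln(z₂/z₁) = ln(13.6/12.1)/ln(86.2/30.0) = 0.11686/1.05547 = 0.1107
Extrapolate from 86.2 m to 129.0 m: V₃ = 13.6 × (129.0/86.2)^0.1107 = 13.6 × 1.0456 = 14.2208 m/s

14.2 m/s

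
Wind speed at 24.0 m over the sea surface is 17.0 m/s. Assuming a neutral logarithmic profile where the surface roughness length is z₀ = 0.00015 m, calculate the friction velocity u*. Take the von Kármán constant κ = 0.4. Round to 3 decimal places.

Log law: V(z) = (u*/κ) · ln(z/z₀) ⇒ u* = κ · V / ln(z/z₀)
u* = 0.4 × 17.0 / ln(24.0/0.00015) = 0.4 × 17.0 / 11.9829
   = 6.8000 / 11.9829 = 0.5675 m/s

u* ≈ 0.567 m/s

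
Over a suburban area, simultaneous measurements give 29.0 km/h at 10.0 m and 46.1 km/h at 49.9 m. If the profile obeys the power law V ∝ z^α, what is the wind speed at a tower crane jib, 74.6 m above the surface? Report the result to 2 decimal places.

First find α: α = ln(V₂/V₁)/ln(z₂/z₁) = ln(46.1/29.0)/ln(49.9/10.0) = 0.46352/1.60744 = 0.2884
Extrapolate from 49.9 m to 74.6 m: V₃ = 46.1 × (74.6/49.9)^0.2884 = 46.1 × 1.1229 = 51.7677 km/h

51.77 km/h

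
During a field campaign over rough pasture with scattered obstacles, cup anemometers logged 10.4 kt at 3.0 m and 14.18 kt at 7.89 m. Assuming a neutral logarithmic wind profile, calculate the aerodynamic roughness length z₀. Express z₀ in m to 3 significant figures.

z₀ ≈ 0.210 m

Log law: V(z) ∝ ln(z/z₀). With r = V₁/V₂ = 10.4/14.18 = 0.73343,
r · ln(z₂/z₀) = ln(z₁/z₀) ⇒ ln z₀ = (ln z₁ − r·ln z₂)/(1 − r)
ln z₀ = (1.09861 − 0.73343×2.06560) / 0.26657 = -1.5619
z₀ = exp(-1.5619) = 0.2097 m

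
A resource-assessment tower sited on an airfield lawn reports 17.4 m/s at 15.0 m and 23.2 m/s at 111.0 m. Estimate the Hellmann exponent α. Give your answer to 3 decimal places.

Power law: V₂/V₁ = (z₂/z₁)^α ⇒ α = ln(V₂/V₁) / ln(z₂/z₁)
α = ln(23.2/17.4) / ln(111.0/15.0) = ln(1.3333) / ln(7.4000)
  = 0.28768 / 2.00148 = 0.14373

α ≈ 0.144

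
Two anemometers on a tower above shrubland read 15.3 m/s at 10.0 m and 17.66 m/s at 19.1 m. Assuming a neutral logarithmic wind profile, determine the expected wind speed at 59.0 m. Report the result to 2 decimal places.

Log law: V ∝ ln(z/z₀). From the pair, with r = V₁/V₂ = 0.86636,
ln z₀ = (ln z₁ − r·ln z₂)/(1 − r) = (2.3026 − 0.86636×2.9497)/0.13364 = -1.8926 → z₀ = 0.1507 m
V₃ = V₁ · ln(z₃/z₀)/ln(z₁/z₀) = 15.3 × 5.9702/4.1952 = 21.7733 m/s

21.77 m/s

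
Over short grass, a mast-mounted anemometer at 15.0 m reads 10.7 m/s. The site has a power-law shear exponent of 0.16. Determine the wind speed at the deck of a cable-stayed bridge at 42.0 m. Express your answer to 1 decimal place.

Power-law profile: V₂ = V₁ · (z₂/z₁)^α
V₂ = 10.7 × (42.0/15.0)^0.16 = 10.7 × (2.8000)^0.16
    = 10.7 × 1.1791 = 12.6162 m/s

12.6 m/s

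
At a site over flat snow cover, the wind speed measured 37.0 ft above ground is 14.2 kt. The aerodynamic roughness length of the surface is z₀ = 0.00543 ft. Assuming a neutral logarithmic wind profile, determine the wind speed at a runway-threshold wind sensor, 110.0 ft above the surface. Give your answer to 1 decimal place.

16.0 kt

Log law: V(z) ∝ ln(z/z₀), so V₂/V₁ = ln(z₂/z₀) / ln(z₁/z₀).
ln(110.0/0.00543) = 9.9163, ln(37.0/0.00543) = 8.8267
V₂ = 14.2 × 9.9163/8.8267 = 14.2 × 1.1234 = 15.9528 kt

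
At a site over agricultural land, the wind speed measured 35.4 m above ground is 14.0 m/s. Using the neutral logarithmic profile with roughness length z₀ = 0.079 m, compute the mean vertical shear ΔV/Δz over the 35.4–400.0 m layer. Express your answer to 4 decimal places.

0.0153 m/s/m

Log law: V₂ = V₁ · ln(z₂/z₀)/ln(z₁/z₀) = 14.0 × 8.5298/6.1050 = 19.5604 m/s
ΔV/Δz = (19.5604 − 14.0)/(400.0 − 35.4) = 5.5604/364.6000 = 0.01525 m/s/m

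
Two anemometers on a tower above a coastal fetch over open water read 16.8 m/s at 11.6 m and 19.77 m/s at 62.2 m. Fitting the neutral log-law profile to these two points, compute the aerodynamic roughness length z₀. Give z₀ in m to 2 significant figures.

z₀ ≈ 0.00087 m

Log law: V(z) ∝ ln(z/z₀). With r = V₁/V₂ = 16.8/19.77 = 0.84977,
r · ln(z₂/z₀) = ln(z₁/z₀) ⇒ ln z₀ = (ln z₁ − r·ln z₂)/(1 − r)
ln z₀ = (2.45101 − 0.84977×4.13035) / 0.15023 = -7.0483
z₀ = exp(-7.0483) = 0.0008688 m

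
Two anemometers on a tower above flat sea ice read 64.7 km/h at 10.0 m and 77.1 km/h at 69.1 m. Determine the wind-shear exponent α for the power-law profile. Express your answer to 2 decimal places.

α ≈ 0.09

Power law: V₂/V₁ = (z₂/z₁)^α ⇒ α = ln(V₂/V₁) / ln(z₂/z₁)
α = ln(77.1/64.7) / ln(69.1/10.0) = ln(1.1917) / ln(6.9100)
  = 0.17534 / 1.93297 = 0.09071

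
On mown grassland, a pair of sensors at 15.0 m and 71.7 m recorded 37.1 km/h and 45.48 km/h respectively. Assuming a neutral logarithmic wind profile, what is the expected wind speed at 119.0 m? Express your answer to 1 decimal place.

48.2 km/h

Log law: V ∝ ln(z/z₀). From the pair, with r = V₁/V₂ = 0.81574,
ln z₀ = (ln z₁ − r·ln z₂)/(1 − r) = (2.7081 − 0.81574×4.2725)/0.18426 = -4.2181 → z₀ = 0.01473 m
V₃ = V₁ · ln(z₃/z₀)/ln(z₁/z₀) = 37.1 × 8.9972/6.9261 = 48.1938 km/h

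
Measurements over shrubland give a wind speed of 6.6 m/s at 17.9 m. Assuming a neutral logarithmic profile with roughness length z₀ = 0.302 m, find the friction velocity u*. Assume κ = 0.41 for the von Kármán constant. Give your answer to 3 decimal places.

u* ≈ 0.663 m/s

Log law: V(z) = (u*/κ) · ln(z/z₀) ⇒ u* = κ · V / ln(z/z₀)
u* = 0.41 × 6.6 / ln(17.9/0.302) = 0.41 × 6.6 / 4.0821
   = 2.7060 / 4.0821 = 0.6629 m/s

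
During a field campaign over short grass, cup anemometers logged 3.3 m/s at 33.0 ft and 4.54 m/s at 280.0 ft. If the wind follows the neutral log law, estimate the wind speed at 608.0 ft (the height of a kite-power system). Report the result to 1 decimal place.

Log law: V ∝ ln(z/z₀). From the pair, with r = V₁/V₂ = 0.72687,
ln z₀ = (ln z₁ − r·ln z₂)/(1 − r) = (3.4965 − 0.72687×5.6348)/0.27313 = -2.1941 → z₀ = 0.1115 ft
V₃ = V₁ · ln(z₃/z₀)/ln(z₁/z₀) = 3.3 × 8.6043/5.6906 = 4.9896 m/s

5.0 m/s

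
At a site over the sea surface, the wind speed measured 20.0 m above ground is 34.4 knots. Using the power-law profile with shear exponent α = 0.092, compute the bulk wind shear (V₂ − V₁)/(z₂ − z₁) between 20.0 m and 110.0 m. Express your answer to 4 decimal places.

Power law: V₂ = V₁ · (z₂/z₁)^α = 34.4 × (5.5000)^0.092 = 40.2413 knots
ΔV/Δz = (40.2413 − 34.4)/(110.0 − 20.0) = 5.8413/90.0000 = 0.06490 knots/m

0.0649 knots/m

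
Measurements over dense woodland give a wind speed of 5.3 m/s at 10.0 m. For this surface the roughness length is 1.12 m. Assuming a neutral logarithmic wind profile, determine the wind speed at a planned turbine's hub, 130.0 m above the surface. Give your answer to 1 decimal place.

11.5 m/s

Log law: V(z) ∝ ln(z/z₀), so V₂/V₁ = ln(z₂/z₀) / ln(z₁/z₀).
ln(130.0/1.12) = 4.7542, ln(10.0/1.12) = 2.1893
V₂ = 5.3 × 4.7542/2.1893 = 5.3 × 2.1716 = 11.5095 m/s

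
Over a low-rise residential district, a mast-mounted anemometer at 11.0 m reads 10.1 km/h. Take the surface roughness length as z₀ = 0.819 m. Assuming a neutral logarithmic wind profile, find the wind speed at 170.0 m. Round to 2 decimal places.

Log law: V(z) ∝ ln(z/z₀), so V₂/V₁ = ln(z₂/z₀) / ln(z₁/z₀).
ln(170.0/0.819) = 5.3355, ln(11.0/0.819) = 2.5976
V₂ = 10.1 × 5.3355/2.5976 = 10.1 × 2.0540 = 20.7457 km/h

20.75 km/h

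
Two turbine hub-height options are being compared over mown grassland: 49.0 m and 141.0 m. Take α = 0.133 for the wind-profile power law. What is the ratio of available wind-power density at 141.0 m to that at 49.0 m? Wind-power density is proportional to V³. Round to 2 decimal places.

Speed ratio: V_B/V_A = (z_B/z_A)^α = (141.0/49.0)^0.133 = (2.8776)^0.133 = 1.15093
Power-density ratio: P_B/P_A = (V_B/V_A)³ = (1.15093)³ = 1.52458

1.52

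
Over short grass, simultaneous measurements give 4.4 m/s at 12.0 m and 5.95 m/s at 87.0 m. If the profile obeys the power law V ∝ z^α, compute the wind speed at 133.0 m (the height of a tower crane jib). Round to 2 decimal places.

6.35 m/s

First find α: α = ln(V₂/V₁)/ln(z₂/z₁) = ln(5.95/4.4)/ln(87.0/12.0) = 0.30179/1.98100 = 0.1523
Extrapolate from 87.0 m to 133.0 m: V₃ = 5.95 × (133.0/87.0)^0.1523 = 5.95 × 1.0668 = 6.3474 m/s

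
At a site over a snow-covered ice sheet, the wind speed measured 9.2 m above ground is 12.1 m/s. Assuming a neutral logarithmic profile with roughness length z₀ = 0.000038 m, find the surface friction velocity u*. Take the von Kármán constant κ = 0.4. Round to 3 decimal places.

Log law: V(z) = (u*/κ) · ln(z/z₀) ⇒ u* = κ · V / ln(z/z₀)
u* = 0.4 × 12.1 / ln(9.2/0.000038) = 0.4 × 12.1 / 12.3971
   = 4.8400 / 12.3971 = 0.3904 m/s

u* ≈ 0.390 m/s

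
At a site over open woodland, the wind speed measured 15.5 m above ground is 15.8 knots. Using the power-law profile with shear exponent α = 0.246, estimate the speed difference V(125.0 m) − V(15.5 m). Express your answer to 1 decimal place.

10.6 knots

Power law: V₂ = V₁ · (z₂/z₁)^α = 15.8 × (8.0645)^0.246 = 26.4043 knots
ΔV = 26.4043 − 15.8 = 10.6043 knots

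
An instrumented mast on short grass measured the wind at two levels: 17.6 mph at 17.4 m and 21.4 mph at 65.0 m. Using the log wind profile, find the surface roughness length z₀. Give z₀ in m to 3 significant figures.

Log law: V(z) ∝ ln(z/z₀). With r = V₁/V₂ = 17.6/21.4 = 0.82243,
r · ln(z₂/z₀) = ln(z₁/z₀) ⇒ ln z₀ = (ln z₁ − r·ln z₂)/(1 − r)
ln z₀ = (2.85647 − 0.82243×4.17439) / 0.17757 = -3.2476
z₀ = exp(-3.2476) = 0.03887 m

z₀ ≈ 0.0389 m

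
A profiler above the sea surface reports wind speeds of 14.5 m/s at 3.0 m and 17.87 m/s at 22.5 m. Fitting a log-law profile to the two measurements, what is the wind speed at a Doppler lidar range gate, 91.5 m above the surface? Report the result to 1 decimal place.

20.2 m/s

Log law: V ∝ ln(z/z₀). From the pair, with r = V₁/V₂ = 0.81142,
ln z₀ = (ln z₁ − r·ln z₂)/(1 − r) = (1.0986 − 0.81142×3.1135)/0.18858 = -7.5709 → z₀ = 0.0005153 m
V₃ = V₁ · ln(z₃/z₀)/ln(z₁/z₀) = 14.5 × 12.0872/8.6695 = 20.2163 m/s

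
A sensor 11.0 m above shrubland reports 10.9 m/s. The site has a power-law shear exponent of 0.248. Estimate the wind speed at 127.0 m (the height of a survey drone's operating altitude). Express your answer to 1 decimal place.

Power-law profile: V₂ = V₁ · (z₂/z₁)^α
V₂ = 10.9 × (127.0/11.0)^0.248 = 10.9 × (11.5455)^0.248
    = 10.9 × 1.8343 = 19.9942 m/s

20.0 m/s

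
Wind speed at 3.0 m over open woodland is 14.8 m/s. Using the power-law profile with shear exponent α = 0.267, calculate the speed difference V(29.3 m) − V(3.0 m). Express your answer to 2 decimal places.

12.40 m/s

Power law: V₂ = V₁ · (z₂/z₁)^α = 14.8 × (9.7667)^0.267 = 27.1972 m/s
ΔV = 27.1972 − 14.8 = 12.3972 m/s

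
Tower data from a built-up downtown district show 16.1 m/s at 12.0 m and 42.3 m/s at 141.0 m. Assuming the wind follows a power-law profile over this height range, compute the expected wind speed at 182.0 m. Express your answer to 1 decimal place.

46.8 m/s

First find α: α = ln(V₂/V₁)/ln(z₂/z₁) = ln(42.3/16.1)/ln(141.0/12.0) = 0.96597/2.46385 = 0.3921
Extrapolate from 141.0 m to 182.0 m: V₃ = 42.3 × (182.0/141.0)^0.3921 = 42.3 × 1.1052 = 46.7520 m/s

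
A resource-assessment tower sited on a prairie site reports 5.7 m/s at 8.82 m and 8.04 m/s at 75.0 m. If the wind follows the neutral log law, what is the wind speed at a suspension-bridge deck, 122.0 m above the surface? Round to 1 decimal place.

Log law: V ∝ ln(z/z₀). From the pair, with r = V₁/V₂ = 0.70896,
ln z₀ = (ln z₁ − r·ln z₂)/(1 − r) = (2.1770 − 0.70896×4.3175)/0.29104 = -3.0369 → z₀ = 0.04798 m
V₃ = V₁ · ln(z₃/z₀)/ln(z₁/z₀) = 5.7 × 7.8410/5.2140 = 8.5719 m/s

8.6 m/s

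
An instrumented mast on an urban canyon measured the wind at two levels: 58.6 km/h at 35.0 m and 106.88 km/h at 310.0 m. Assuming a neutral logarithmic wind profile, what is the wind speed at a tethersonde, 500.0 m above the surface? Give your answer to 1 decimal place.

Log law: V ∝ ln(z/z₀). From the pair, with r = V₁/V₂ = 0.54828,
ln z₀ = (ln z₁ − r·ln z₂)/(1 − r) = (3.5553 − 0.54828×5.7366)/0.45172 = 0.9079 → z₀ = 2.479 m
V₃ = V₁ · ln(z₃/z₀)/ln(z₁/z₀) = 58.6 × 5.3067/2.6475 = 117.4610 km/h

117.5 km/h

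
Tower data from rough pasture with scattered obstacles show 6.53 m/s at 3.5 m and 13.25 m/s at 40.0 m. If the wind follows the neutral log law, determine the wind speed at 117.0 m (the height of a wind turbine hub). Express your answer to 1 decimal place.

Log law: V ∝ ln(z/z₀). From the pair, with r = V₁/V₂ = 0.49283,
ln z₀ = (ln z₁ − r·ln z₂)/(1 − r) = (1.2528 − 0.49283×3.6889)/0.50717 = -1.1145 → z₀ = 0.3281 m
V₃ = V₁ · ln(z₃/z₀)/ln(z₁/z₀) = 6.53 × 5.8766/2.3672 = 16.2107 m/s

16.2 m/s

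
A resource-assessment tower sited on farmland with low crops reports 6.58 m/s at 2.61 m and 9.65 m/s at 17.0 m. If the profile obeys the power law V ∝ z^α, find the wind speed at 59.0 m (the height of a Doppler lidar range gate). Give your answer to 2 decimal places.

12.44 m/s

First find α: α = ln(V₂/V₁)/ln(z₂/z₁) = ln(9.65/6.58)/ln(17.0/2.61) = 0.38292/1.87386 = 0.2043
Extrapolate from 17.0 m to 59.0 m: V₃ = 9.65 × (59.0/17.0)^0.2043 = 9.65 × 1.2895 = 12.4440 m/s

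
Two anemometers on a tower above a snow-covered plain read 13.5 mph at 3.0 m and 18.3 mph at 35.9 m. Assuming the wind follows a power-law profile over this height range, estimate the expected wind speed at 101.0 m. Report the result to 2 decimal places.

20.77 mph

First find α: α = ln(V₂/V₁)/ln(z₂/z₁) = ln(18.3/13.5)/ln(35.9/3.0) = 0.30421/2.48213 = 0.1226
Extrapolate from 35.9 m to 101.0 m: V₃ = 18.3 × (101.0/35.9)^0.1226 = 18.3 × 1.1352 = 20.7735 mph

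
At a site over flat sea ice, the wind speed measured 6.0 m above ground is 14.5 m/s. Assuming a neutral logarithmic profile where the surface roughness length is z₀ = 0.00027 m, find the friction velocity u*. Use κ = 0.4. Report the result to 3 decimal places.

Log law: V(z) = (u*/κ) · ln(z/z₀) ⇒ u* = κ · V / ln(z/z₀)
u* = 0.4 × 14.5 / ln(6.0/0.00027) = 0.4 × 14.5 / 10.0088
   = 5.8000 / 10.0088 = 0.5795 m/s

u* ≈ 0.579 m/s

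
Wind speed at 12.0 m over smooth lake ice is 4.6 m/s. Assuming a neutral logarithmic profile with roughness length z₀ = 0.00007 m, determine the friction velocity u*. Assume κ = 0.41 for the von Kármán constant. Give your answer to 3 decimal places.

u* ≈ 0.156 m/s

Log law: V(z) = (u*/κ) · ln(z/z₀) ⇒ u* = κ · V / ln(z/z₀)
u* = 0.41 × 4.6 / ln(12.0/0.00007) = 0.41 × 4.6 / 12.0519
   = 1.8860 / 12.0519 = 0.1565 m/s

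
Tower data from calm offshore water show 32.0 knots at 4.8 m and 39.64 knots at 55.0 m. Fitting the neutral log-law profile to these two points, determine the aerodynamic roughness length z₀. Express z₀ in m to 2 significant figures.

z₀ ≈ 0.00018 m

Log law: V(z) ∝ ln(z/z₀). With r = V₁/V₂ = 32.0/39.64 = 0.80727,
r · ln(z₂/z₀) = ln(z₁/z₀) ⇒ ln z₀ = (ln z₁ − r·ln z₂)/(1 − r)
ln z₀ = (1.56862 − 0.80727×4.00733) / 0.19273 = -8.6459
z₀ = exp(-8.6459) = 0.0001758 m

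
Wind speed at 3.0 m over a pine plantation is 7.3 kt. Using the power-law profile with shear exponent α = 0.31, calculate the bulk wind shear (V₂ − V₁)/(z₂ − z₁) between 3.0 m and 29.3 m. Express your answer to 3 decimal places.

0.285 kt/m

Power law: V₂ = V₁ · (z₂/z₁)^α = 7.3 × (9.7667)^0.31 = 14.7960 kt
ΔV/Δz = (14.7960 − 7.3)/(29.3 − 3.0) = 7.4960/26.3000 = 0.28502 kt/m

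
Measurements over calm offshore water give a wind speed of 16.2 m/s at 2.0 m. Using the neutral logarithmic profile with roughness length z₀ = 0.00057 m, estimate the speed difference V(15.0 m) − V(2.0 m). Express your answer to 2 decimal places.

4.00 m/s

Log law: V₂ = V₁ · ln(z₂/z₀)/ln(z₁/z₀) = 16.2 × 10.1779/8.1630 = 20.1987 m/s
ΔV = 20.1987 − 16.2 = 3.9987 m/s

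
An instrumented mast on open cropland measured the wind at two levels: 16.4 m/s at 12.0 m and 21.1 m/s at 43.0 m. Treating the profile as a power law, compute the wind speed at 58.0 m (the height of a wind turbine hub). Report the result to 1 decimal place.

22.4 m/s

First find α: α = ln(V₂/V₁)/ln(z₂/z₁) = ln(21.1/16.4)/ln(43.0/12.0) = 0.25199/1.27629 = 0.1974
Extrapolate from 43.0 m to 58.0 m: V₃ = 21.1 × (58.0/43.0)^0.1974 = 21.1 × 1.0609 = 22.3842 m/s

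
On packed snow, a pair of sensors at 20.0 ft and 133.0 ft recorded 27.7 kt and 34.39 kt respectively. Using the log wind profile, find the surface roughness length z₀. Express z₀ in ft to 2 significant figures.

Log law: V(z) ∝ ln(z/z₀). With r = V₁/V₂ = 27.7/34.39 = 0.80547,
r · ln(z₂/z₀) = ln(z₁/z₀) ⇒ ln z₀ = (ln z₁ − r·ln z₂)/(1 − r)
ln z₀ = (2.99573 − 0.80547×4.89035) / 0.19453 = -4.8489
z₀ = exp(-4.8489) = 0.007837 ft

z₀ ≈ 0.0078 ft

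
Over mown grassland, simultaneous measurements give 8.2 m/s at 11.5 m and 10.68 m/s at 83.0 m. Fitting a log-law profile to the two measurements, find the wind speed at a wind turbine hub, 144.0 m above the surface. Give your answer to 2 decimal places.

11.37 m/s

Log law: V ∝ ln(z/z₀). From the pair, with r = V₁/V₂ = 0.76779,
ln z₀ = (ln z₁ − r·ln z₂)/(1 − r) = (2.4423 − 0.76779×4.4188)/0.23221 = -4.0928 → z₀ = 0.01669 m
V₃ = V₁ · ln(z₃/z₀)/ln(z₁/z₀) = 8.2 × 9.0626/6.5352 = 11.3713 m/s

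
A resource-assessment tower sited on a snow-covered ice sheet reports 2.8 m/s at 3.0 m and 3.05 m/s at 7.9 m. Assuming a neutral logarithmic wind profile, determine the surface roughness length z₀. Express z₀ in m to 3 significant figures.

Log law: V(z) ∝ ln(z/z₀). With r = V₁/V₂ = 2.8/3.05 = 0.91803,
r · ln(z₂/z₀) = ln(z₁/z₀) ⇒ ln z₀ = (ln z₁ − r·ln z₂)/(1 − r)
ln z₀ = (1.09861 − 0.91803×2.06686) / 0.08197 = -9.7458
z₀ = exp(-9.7458) = 0.00005854 m

z₀ ≈ 0.0000585 m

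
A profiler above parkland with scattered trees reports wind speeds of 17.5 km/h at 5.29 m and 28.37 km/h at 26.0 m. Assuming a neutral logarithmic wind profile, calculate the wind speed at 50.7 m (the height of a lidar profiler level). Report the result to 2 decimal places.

32.93 km/h

Log law: V ∝ ln(z/z₀). From the pair, with r = V₁/V₂ = 0.61685,
ln z₀ = (ln z₁ − r·ln z₂)/(1 − r) = (1.6658 − 0.61685×3.2581)/0.38315 = -0.8976 → z₀ = 0.4075 m
V₃ = V₁ · ln(z₃/z₀)/ln(z₁/z₀) = 17.5 × 4.8236/2.5635 = 32.9291 km/h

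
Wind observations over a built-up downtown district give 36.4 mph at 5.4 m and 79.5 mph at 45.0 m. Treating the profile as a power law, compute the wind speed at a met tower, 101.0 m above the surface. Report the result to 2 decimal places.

First find α: α = ln(V₂/V₁)/ln(z₂/z₁) = ln(79.5/36.4)/ln(45.0/5.4) = 0.78119/2.12026 = 0.3684
Extrapolate from 45.0 m to 101.0 m: V₃ = 79.5 × (101.0/45.0)^0.3684 = 79.5 × 1.3470 = 107.0852 mph

107.09 mph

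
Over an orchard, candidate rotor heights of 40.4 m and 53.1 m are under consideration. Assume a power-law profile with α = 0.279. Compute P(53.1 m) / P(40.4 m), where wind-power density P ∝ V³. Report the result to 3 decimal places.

Speed ratio: V_B/V_A = (z_B/z_A)^α = (53.1/40.4)^0.279 = (1.3144)^0.279 = 1.07925
Power-density ratio: P_B/P_A = (V_B/V_A)³ = (1.07925)³ = 1.25708

1.257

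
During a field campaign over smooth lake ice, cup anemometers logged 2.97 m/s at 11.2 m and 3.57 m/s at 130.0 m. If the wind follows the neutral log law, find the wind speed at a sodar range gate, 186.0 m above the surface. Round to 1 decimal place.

3.7 m/s

Log law: V ∝ ln(z/z₀). From the pair, with r = V₁/V₂ = 0.83193,
ln z₀ = (ln z₁ − r·ln z₂)/(1 − r) = (2.4159 − 0.83193×4.8675)/0.16807 = -9.7196 → z₀ = 0.00006009 m
V₃ = V₁ · ln(z₃/z₀)/ln(z₁/z₀) = 2.97 × 14.9454/12.1355 = 3.6577 m/s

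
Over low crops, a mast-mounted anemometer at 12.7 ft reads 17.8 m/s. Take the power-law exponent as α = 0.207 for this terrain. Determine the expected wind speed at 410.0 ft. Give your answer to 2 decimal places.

36.54 m/s

Power-law profile: V₂ = V₁ · (z₂/z₁)^α
V₂ = 17.8 × (410.0/12.7)^0.207 = 17.8 × (32.2835)^0.207
    = 17.8 × 2.0529 = 36.5409 m/s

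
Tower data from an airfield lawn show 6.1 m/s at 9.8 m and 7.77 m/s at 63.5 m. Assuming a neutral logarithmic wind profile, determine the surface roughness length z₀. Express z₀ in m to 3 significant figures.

Log law: V(z) ∝ ln(z/z₀). With r = V₁/V₂ = 6.1/7.77 = 0.78507,
r · ln(z₂/z₀) = ln(z₁/z₀) ⇒ ln z₀ = (ln z₁ − r·ln z₂)/(1 − r)
ln z₀ = (2.28238 − 0.78507×4.15104) / 0.21493 = -4.5433
z₀ = exp(-4.5433) = 0.01064 m

z₀ ≈ 0.0106 m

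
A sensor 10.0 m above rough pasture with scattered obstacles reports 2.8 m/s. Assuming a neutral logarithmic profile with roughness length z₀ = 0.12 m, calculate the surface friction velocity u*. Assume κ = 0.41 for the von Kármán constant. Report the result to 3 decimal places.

u* ≈ 0.260 m/s

Log law: V(z) = (u*/κ) · ln(z/z₀) ⇒ u* = κ · V / ln(z/z₀)
u* = 0.41 × 2.8 / ln(10.0/0.12) = 0.41 × 2.8 / 4.4228
   = 1.1480 / 4.4228 = 0.2596 m/s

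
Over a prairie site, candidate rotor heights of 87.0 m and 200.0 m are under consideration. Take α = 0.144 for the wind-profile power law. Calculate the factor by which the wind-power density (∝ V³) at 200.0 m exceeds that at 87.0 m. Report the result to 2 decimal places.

Speed ratio: V_B/V_A = (z_B/z_A)^α = (200.0/87.0)^0.144 = (2.2989)^0.144 = 1.12735
Power-density ratio: P_B/P_A = (V_B/V_A)³ = (1.12735)³ = 1.43276

1.43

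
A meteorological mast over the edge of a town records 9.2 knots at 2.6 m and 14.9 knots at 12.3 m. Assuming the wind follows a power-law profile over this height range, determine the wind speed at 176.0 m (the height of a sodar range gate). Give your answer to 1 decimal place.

First find α: α = ln(V₂/V₁)/ln(z₂/z₁) = ln(14.9/9.2)/ln(12.3/2.6) = 0.48216/1.55409 = 0.3103
Extrapolate from 12.3 m to 176.0 m: V₃ = 14.9 × (176.0/12.3)^0.3103 = 14.9 × 2.2831 = 34.0185 knots

34.0 knots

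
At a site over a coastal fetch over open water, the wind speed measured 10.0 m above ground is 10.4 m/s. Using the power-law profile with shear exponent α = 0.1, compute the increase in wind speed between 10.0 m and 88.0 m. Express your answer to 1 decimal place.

Power law: V₂ = V₁ · (z₂/z₁)^α = 10.4 × (8.8000)^0.1 = 12.9265 m/s
ΔV = 12.9265 − 10.4 = 2.5265 m/s

2.5 m/s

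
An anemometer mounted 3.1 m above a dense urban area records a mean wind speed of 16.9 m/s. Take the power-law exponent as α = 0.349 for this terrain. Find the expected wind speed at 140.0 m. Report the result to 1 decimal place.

63.9 m/s

Power-law profile: V₂ = V₁ · (z₂/z₁)^α
V₂ = 16.9 × (140.0/3.1)^0.349 = 16.9 × (45.1613)^0.349
    = 16.9 × 3.7802 = 63.8852 m/s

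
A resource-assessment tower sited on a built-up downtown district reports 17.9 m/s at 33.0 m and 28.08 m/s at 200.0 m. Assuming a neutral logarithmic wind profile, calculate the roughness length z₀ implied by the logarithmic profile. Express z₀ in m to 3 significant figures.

Log law: V(z) ∝ ln(z/z₀). With r = V₁/V₂ = 17.9/28.08 = 0.63746,
r · ln(z₂/z₀) = ln(z₁/z₀) ⇒ ln z₀ = (ln z₁ − r·ln z₂)/(1 − r)
ln z₀ = (3.49651 − 0.63746×5.29832) / 0.36254 = 0.3283
z₀ = exp(0.3283) = 1.389 m

z₀ ≈ 1.39 m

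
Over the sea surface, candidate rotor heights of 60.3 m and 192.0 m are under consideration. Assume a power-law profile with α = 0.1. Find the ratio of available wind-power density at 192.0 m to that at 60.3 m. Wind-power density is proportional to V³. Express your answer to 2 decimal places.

1.42

Speed ratio: V_B/V_A = (z_B/z_A)^α = (192.0/60.3)^0.1 = (3.1841)^0.1 = 1.12279
Power-density ratio: P_B/P_A = (V_B/V_A)³ = (1.12279)³ = 1.41545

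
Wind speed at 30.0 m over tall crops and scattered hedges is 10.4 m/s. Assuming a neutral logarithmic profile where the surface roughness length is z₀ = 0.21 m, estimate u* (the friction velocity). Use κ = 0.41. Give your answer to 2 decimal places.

Log law: V(z) = (u*/κ) · ln(z/z₀) ⇒ u* = κ · V / ln(z/z₀)
u* = 0.41 × 10.4 / ln(30.0/0.21) = 0.41 × 10.4 / 4.9618
   = 4.2640 / 4.9618 = 0.8594 m/s

u* ≈ 0.86 m/s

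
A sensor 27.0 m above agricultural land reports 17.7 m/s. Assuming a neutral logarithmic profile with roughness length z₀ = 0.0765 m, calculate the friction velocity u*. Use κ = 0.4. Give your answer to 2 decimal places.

Log law: V(z) = (u*/κ) · ln(z/z₀) ⇒ u* = κ · V / ln(z/z₀)
u* = 0.4 × 17.7 / ln(27.0/0.0765) = 0.4 × 17.7 / 5.8663
   = 7.0800 / 5.8663 = 1.2069 m/s

u* ≈ 1.21 m/s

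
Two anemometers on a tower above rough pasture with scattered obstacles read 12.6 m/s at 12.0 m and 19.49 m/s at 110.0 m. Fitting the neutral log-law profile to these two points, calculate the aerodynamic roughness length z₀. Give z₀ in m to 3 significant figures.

Log law: V(z) ∝ ln(z/z₀). With r = V₁/V₂ = 12.6/19.49 = 0.64649,
r · ln(z₂/z₀) = ln(z₁/z₀) ⇒ ln z₀ = (ln z₁ − r·ln z₂)/(1 − r)
ln z₀ = (2.48491 − 0.64649×4.70048) / 0.35351 = -1.5668
z₀ = exp(-1.5668) = 0.2087 m

z₀ ≈ 0.209 m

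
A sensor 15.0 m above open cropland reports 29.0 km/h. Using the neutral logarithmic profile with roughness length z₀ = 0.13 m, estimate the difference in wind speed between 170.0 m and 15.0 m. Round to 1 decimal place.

14.8 km/h

Log law: V₂ = V₁ · ln(z₂/z₀)/ln(z₁/z₀) = 29.0 × 7.1760/4.7483 = 43.8274 km/h
ΔV = 43.8274 − 29.0 = 14.8274 km/h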